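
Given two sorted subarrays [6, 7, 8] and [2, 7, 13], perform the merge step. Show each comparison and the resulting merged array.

Merging process:

Compare 6 vs 2: take 2 from right. Merged: [2]
Compare 6 vs 7: take 6 from left. Merged: [2, 6]
Compare 7 vs 7: take 7 from left. Merged: [2, 6, 7]
Compare 8 vs 7: take 7 from right. Merged: [2, 6, 7, 7]
Compare 8 vs 13: take 8 from left. Merged: [2, 6, 7, 7, 8]
Append remaining from right: [13]. Merged: [2, 6, 7, 7, 8, 13]

Final merged array: [2, 6, 7, 7, 8, 13]
Total comparisons: 5

The merged array is [2, 6, 7, 7, 8, 13], requiring 5 comparisons. The merge step runs in O(n) time where n is the total number of elements.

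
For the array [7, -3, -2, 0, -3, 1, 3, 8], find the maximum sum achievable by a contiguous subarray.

Using Kadane's algorithm on [7, -3, -2, 0, -3, 1, 3, 8]:

Scanning through the array:
Position 1 (value -3): max_ending_here = 4, max_so_far = 7
Position 2 (value -2): max_ending_here = 2, max_so_far = 7
Position 3 (value 0): max_ending_here = 2, max_so_far = 7
Position 4 (value -3): max_ending_here = -1, max_so_far = 7
Position 5 (value 1): max_ending_here = 1, max_so_far = 7
Position 6 (value 3): max_ending_here = 4, max_so_far = 7
Position 7 (value 8): max_ending_here = 12, max_so_far = 12

Maximum subarray: [1, 3, 8]
Maximum sum: 12

The maximum subarray is [1, 3, 8] with sum 12. This subarray runs from index 5 to index 7.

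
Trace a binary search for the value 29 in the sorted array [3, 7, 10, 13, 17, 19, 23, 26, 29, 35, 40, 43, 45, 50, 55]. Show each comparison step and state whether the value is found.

Binary search for 29 in [3, 7, 10, 13, 17, 19, 23, 26, 29, 35, 40, 43, 45, 50, 55]:

lo=0, hi=14, mid=7, arr[mid]=26 -> 26 < 29, search right half
lo=8, hi=14, mid=11, arr[mid]=43 -> 43 > 29, search left half
lo=8, hi=10, mid=9, arr[mid]=35 -> 35 > 29, search left half
lo=8, hi=8, mid=8, arr[mid]=29 -> Found target at index 8!

Binary search finds 29 at index 8 after 4 comparisons. The search repeatedly halves the search space by comparing with the middle element.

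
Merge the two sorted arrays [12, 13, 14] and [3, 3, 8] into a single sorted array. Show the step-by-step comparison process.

Merging process:

Compare 12 vs 3: take 3 from right. Merged: [3]
Compare 12 vs 3: take 3 from right. Merged: [3, 3]
Compare 12 vs 8: take 8 from right. Merged: [3, 3, 8]
Append remaining from left: [12, 13, 14]. Merged: [3, 3, 8, 12, 13, 14]

Final merged array: [3, 3, 8, 12, 13, 14]
Total comparisons: 3

The merged array is [3, 3, 8, 12, 13, 14], requiring 3 comparisons. The merge step runs in O(n) time where n is the total number of elements.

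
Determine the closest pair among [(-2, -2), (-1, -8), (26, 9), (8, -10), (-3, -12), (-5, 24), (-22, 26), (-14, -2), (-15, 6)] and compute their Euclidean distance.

Computing all pairwise distances among 9 points:

d((-2, -2), (-1, -8)) = 6.0828
d((-2, -2), (26, 9)) = 30.0832
d((-2, -2), (8, -10)) = 12.8062
d((-2, -2), (-3, -12)) = 10.0499
d((-2, -2), (-5, 24)) = 26.1725
d((-2, -2), (-22, 26)) = 34.4093
d((-2, -2), (-14, -2)) = 12.0
d((-2, -2), (-15, 6)) = 15.2643
d((-1, -8), (26, 9)) = 31.9061
d((-1, -8), (8, -10)) = 9.2195
d((-1, -8), (-3, -12)) = 4.4721 <-- minimum
d((-1, -8), (-5, 24)) = 32.249
d((-1, -8), (-22, 26)) = 39.9625
d((-1, -8), (-14, -2)) = 14.3178
d((-1, -8), (-15, 6)) = 19.799
d((26, 9), (8, -10)) = 26.1725
d((26, 9), (-3, -12)) = 35.805
d((26, 9), (-5, 24)) = 34.4384
d((26, 9), (-22, 26)) = 50.9215
d((26, 9), (-14, -2)) = 41.4849
d((26, 9), (-15, 6)) = 41.1096
d((8, -10), (-3, -12)) = 11.1803
d((8, -10), (-5, 24)) = 36.4005
d((8, -10), (-22, 26)) = 46.8615
d((8, -10), (-14, -2)) = 23.4094
d((8, -10), (-15, 6)) = 28.0179
d((-3, -12), (-5, 24)) = 36.0555
d((-3, -12), (-22, 26)) = 42.4853
d((-3, -12), (-14, -2)) = 14.8661
d((-3, -12), (-15, 6)) = 21.6333
d((-5, 24), (-22, 26)) = 17.1172
d((-5, 24), (-14, -2)) = 27.5136
d((-5, 24), (-15, 6)) = 20.5913
d((-22, 26), (-14, -2)) = 29.1204
d((-22, 26), (-15, 6)) = 21.1896
d((-14, -2), (-15, 6)) = 8.0623

Closest pair: (-1, -8) and (-3, -12) with distance 4.4721

The closest pair is (-1, -8) and (-3, -12) with Euclidean distance 4.4721. For 9 points, brute-force pairwise comparison is shown above. For large n, the divide-and-conquer algorithm (sort by x, recurse on halves, check the dividing strip) achieves O(n log n).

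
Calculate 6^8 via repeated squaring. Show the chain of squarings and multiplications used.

Computing 6^8 by squaring (build up from 6^1; each line after the first costs one multiplication):

6^1 = 6
6^2 = (6^1)^2 = 6^2 = 36
6^4 = (6^2)^2 = 36^2 = 1296
6^8 = (6^4)^2 = 1296^2 = 1679616

Result: 1679616
Multiplications needed: 3 (3 lines after 6^1)

6^8 = 1679616. Using exponentiation by squaring, this requires 3 multiplications. The key idea: if the exponent is even, square the half-power; if odd, multiply by the base once.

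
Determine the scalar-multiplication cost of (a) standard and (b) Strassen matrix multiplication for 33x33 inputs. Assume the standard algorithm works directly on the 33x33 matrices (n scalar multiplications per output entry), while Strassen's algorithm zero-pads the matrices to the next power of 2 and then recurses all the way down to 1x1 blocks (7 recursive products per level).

Matrix multiplication for 33x33 matrices:

Strassen's algorithm requires power-of-2 dimensions. Pad 33x33 to 64x64 (next power of 2).

Standard algorithm: 33^3 = 35937 multiplications
Strassen's algorithm: 7^(log2(64)) = 7^6 = 117649 multiplications
Difference: 35937 - 117649 = -81712 (Strassen uses MORE here due to padding overhead — for small or just-over-power-of-2 n, padding can outweigh the per-level savings)

Standard: 35937 multiplications (33^3). Strassen: 117649 multiplications (7^6, after padding to 64x64). Strassen reduces 8 recursive multiplications to 7 at each level.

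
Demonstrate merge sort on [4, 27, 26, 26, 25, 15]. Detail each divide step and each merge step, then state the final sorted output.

Merge sort trace:

Split: [4, 27, 26, 26, 25, 15] -> [4, 27, 26] and [26, 25, 15]
  Split: [4, 27, 26] -> [4] and [27, 26]
    Split: [27, 26] -> [27] and [26]
    Merge: [27] + [26] -> [26, 27]
  Merge: [4] + [26, 27] -> [4, 26, 27]
  Split: [26, 25, 15] -> [26] and [25, 15]
    Split: [25, 15] -> [25] and [15]
    Merge: [25] + [15] -> [15, 25]
  Merge: [26] + [15, 25] -> [15, 25, 26]
Merge: [4, 26, 27] + [15, 25, 26] -> [4, 15, 25, 26, 26, 27]

Final sorted array: [4, 15, 25, 26, 26, 27]

The merge sort proceeds by recursively splitting the array and merging sorted halves.
After all merges, the sorted array is [4, 15, 25, 26, 26, 27].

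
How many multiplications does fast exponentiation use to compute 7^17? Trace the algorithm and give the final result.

Computing 7^17 by squaring (build up from 7^1; each line after the first costs one multiplication):

7^1 = 7
7^2 = (7^1)^2 = 7^2 = 49
7^4 = (7^2)^2 = 49^2 = 2401
7^8 = (7^4)^2 = 2401^2 = 5764801
7^16 = (7^8)^2 = 5764801^2 = 33232930569601
7^17 = 7 * 7^16 = 7 * 33232930569601 = 232630513987207

Result: 232630513987207
Multiplications needed: 5 (5 lines after 7^1)

7^17 = 232630513987207. Using exponentiation by squaring, this requires 5 multiplications. The key idea: if the exponent is even, square the half-power; if odd, multiply by the base once.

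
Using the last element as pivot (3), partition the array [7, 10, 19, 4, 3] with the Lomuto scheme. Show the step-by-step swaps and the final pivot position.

Lomuto partition with pivot = 3:

Initial array: [7, 10, 19, 4, 3]

arr[0]=7 > 3: no swap
arr[1]=10 > 3: no swap
arr[2]=19 > 3: no swap
arr[3]=4 > 3: no swap

Place pivot at position 0: [3, 10, 19, 4, 7]
Pivot position: 0

After partitioning with pivot 3, the array becomes [3, 10, 19, 4, 7]. The pivot is placed at index 0. All elements to the left of the pivot are <= 3, and all elements to the right are > 3.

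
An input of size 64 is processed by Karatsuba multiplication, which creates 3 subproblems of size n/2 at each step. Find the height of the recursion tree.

For divide and conquer with division factor 2:

Problem sizes at each level:
Level 0: 64
Level 1: 32
Level 2: 16
Level 3: 8
Level 4: 4
Level 5: 2
Level 6: 1

The root is level 0 and the size-1 base case is level 6 (the tree spans levels 0 through 6, i.e. 7 levels counting the root), so the depth is the number of divisions: log_2(64) = 6

The recursion tree depth is log_2(64) = 6. At each level, the problem size is divided by 2, so it takes 6 divisions to reduce to a base case of size 1. The algorithm makes 3 recursive calls at each level.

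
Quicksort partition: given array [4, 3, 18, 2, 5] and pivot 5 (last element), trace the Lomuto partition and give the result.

Lomuto partition with pivot = 5:

Initial array: [4, 3, 18, 2, 5]

arr[0]=4 <= 5: swap with position 0, array becomes [4, 3, 18, 2, 5]
arr[1]=3 <= 5: swap with position 1, array becomes [4, 3, 18, 2, 5]
arr[2]=18 > 5: no swap
arr[3]=2 <= 5: swap with position 2, array becomes [4, 3, 2, 18, 5]

Place pivot at position 3: [4, 3, 2, 5, 18]
Pivot position: 3

After partitioning with pivot 5, the array becomes [4, 3, 2, 5, 18]. The pivot is placed at index 3. All elements to the left of the pivot are <= 5, and all elements to the right are > 5.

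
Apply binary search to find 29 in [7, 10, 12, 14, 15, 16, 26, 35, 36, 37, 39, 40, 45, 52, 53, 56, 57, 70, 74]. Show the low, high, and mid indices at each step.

Binary search for 29 in [7, 10, 12, 14, 15, 16, 26, 35, 36, 37, 39, 40, 45, 52, 53, 56, 57, 70, 74]:

lo=0, hi=18, mid=9, arr[mid]=37 -> 37 > 29, search left half
lo=0, hi=8, mid=4, arr[mid]=15 -> 15 < 29, search right half
lo=5, hi=8, mid=6, arr[mid]=26 -> 26 < 29, search right half
lo=7, hi=8, mid=7, arr[mid]=35 -> 35 > 29, search left half
lo=7 > hi=6, target 29 not found

Binary search determines that 29 is not in the array after 4 comparisons. The search space was exhausted without finding the target.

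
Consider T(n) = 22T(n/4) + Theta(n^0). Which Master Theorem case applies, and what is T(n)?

Master Theorem for T(n) = 22T(n/4) + O(n^0):

a = 22, b = 4, c = 0
log_b(a) = log_4(22) = 2.2297

Case 1: c = 0 < log_4(22) = 2.2297
T(n) = O(n^(log_4 22))

For T(n) = 22T(n/4) + O(n^0): log_4(22) = 2.2297. This is Case 1 of the Master Theorem (c < log_b(a), work dominated by leaves), giving O(n^(log_4 22)).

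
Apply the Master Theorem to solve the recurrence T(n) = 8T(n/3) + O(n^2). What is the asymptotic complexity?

Master Theorem for T(n) = 8T(n/3) + O(n^2):

a = 8, b = 3, c = 2
log_b(a) = log_3(8) = 1.8928

Case 3: c = 2 > log_3(8) = 1.8928
T(n) = O(n^2) = O(n^2)

For T(n) = 8T(n/3) + O(n^2): log_3(8) = 1.8928. This is Case 3 of the Master Theorem (c > log_b(a), work dominated by root), giving O(n^2).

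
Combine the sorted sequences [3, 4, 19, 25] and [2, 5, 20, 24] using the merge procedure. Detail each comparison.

Merging process:

Compare 3 vs 2: take 2 from right. Merged: [2]
Compare 3 vs 5: take 3 from left. Merged: [2, 3]
Compare 4 vs 5: take 4 from left. Merged: [2, 3, 4]
Compare 19 vs 5: take 5 from right. Merged: [2, 3, 4, 5]
Compare 19 vs 20: take 19 from left. Merged: [2, 3, 4, 5, 19]
Compare 25 vs 20: take 20 from right. Merged: [2, 3, 4, 5, 19, 20]
Compare 25 vs 24: take 24 from right. Merged: [2, 3, 4, 5, 19, 20, 24]
Append remaining from left: [25]. Merged: [2, 3, 4, 5, 19, 20, 24, 25]

Final merged array: [2, 3, 4, 5, 19, 20, 24, 25]
Total comparisons: 7

The merged array is [2, 3, 4, 5, 19, 20, 24, 25], requiring 7 comparisons. The merge step runs in O(n) time where n is the total number of elements.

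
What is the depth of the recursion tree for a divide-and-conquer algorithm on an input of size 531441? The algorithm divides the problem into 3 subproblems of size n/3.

For divide and conquer with division factor 3:

Problem sizes at each level:
Level 0: 531441
Level 1: 177147
Level 2: 59049
Level 3: 19683
Level 4: 6561
Level 5: 2187
Level 6: 729
Level 7: 243
Level 8: 81
Level 9: 27
Level 10: 9
Level 11: 3
Level 12: 1

The root is level 0 and the size-1 base case is level 12 (the tree spans levels 0 through 12, i.e. 13 levels counting the root), so the depth is the number of divisions: log_3(531441) = 12

The recursion tree depth is log_3(531441) = 12. At each level, the problem size is divided by 3, so it takes 12 divisions to reduce to a base case of size 1. The algorithm makes 3 recursive calls at each level.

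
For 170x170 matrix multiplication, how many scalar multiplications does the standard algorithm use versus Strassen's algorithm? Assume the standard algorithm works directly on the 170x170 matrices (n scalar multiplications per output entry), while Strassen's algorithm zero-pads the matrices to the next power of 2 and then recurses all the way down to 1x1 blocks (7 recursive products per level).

Matrix multiplication for 170x170 matrices:

Strassen's algorithm requires power-of-2 dimensions. Pad 170x170 to 256x256 (next power of 2).

Standard algorithm: 170^3 = 4913000 multiplications
Strassen's algorithm: 7^(log2(256)) = 7^8 = 5764801 multiplications
Difference: 4913000 - 5764801 = -851801 (Strassen uses MORE here due to padding overhead — for small or just-over-power-of-2 n, padding can outweigh the per-level savings)

Standard: 4913000 multiplications (170^3). Strassen: 5764801 multiplications (7^8, after padding to 256x256). Strassen reduces 8 recursive multiplications to 7 at each level.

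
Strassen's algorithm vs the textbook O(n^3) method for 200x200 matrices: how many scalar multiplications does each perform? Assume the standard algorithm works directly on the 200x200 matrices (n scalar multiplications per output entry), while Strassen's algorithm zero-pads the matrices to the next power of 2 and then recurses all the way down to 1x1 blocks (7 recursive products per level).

Matrix multiplication for 200x200 matrices:

Strassen's algorithm requires power-of-2 dimensions. Pad 200x200 to 256x256 (next power of 2).

Standard algorithm: 200^3 = 8000000 multiplications
Strassen's algorithm: 7^(log2(256)) = 7^8 = 5764801 multiplications
Savings: 8000000 - 5764801 = 2235199 multiplications

Standard: 8000000 multiplications (200^3). Strassen: 5764801 multiplications (7^8, after padding to 256x256). Strassen reduces 8 recursive multiplications to 7 at each level.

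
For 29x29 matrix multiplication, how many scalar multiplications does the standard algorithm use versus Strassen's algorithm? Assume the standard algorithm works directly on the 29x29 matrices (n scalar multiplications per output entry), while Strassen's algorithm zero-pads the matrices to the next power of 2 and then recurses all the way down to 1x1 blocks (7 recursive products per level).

Matrix multiplication for 29x29 matrices:

Strassen's algorithm requires power-of-2 dimensions. Pad 29x29 to 32x32 (next power of 2).

Standard algorithm: 29^3 = 24389 multiplications
Strassen's algorithm: 7^(log2(32)) = 7^5 = 16807 multiplications
Savings: 24389 - 16807 = 7582 multiplications

Standard: 24389 multiplications (29^3). Strassen: 16807 multiplications (7^5, after padding to 32x32). Strassen reduces 8 recursive multiplications to 7 at each level.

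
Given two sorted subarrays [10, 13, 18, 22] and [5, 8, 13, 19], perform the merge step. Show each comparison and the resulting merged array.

Merging process:

Compare 10 vs 5: take 5 from right. Merged: [5]
Compare 10 vs 8: take 8 from right. Merged: [5, 8]
Compare 10 vs 13: take 10 from left. Merged: [5, 8, 10]
Compare 13 vs 13: take 13 from left. Merged: [5, 8, 10, 13]
Compare 18 vs 13: take 13 from right. Merged: [5, 8, 10, 13, 13]
Compare 18 vs 19: take 18 from left. Merged: [5, 8, 10, 13, 13, 18]
Compare 22 vs 19: take 19 from right. Merged: [5, 8, 10, 13, 13, 18, 19]
Append remaining from left: [22]. Merged: [5, 8, 10, 13, 13, 18, 19, 22]

Final merged array: [5, 8, 10, 13, 13, 18, 19, 22]
Total comparisons: 7

The merged array is [5, 8, 10, 13, 13, 18, 19, 22], requiring 7 comparisons. The merge step runs in O(n) time where n is the total number of elements.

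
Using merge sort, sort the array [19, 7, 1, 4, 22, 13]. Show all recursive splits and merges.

Merge sort trace:

Split: [19, 7, 1, 4, 22, 13] -> [19, 7, 1] and [4, 22, 13]
  Split: [19, 7, 1] -> [19] and [7, 1]
    Split: [7, 1] -> [7] and [1]
    Merge: [7] + [1] -> [1, 7]
  Merge: [19] + [1, 7] -> [1, 7, 19]
  Split: [4, 22, 13] -> [4] and [22, 13]
    Split: [22, 13] -> [22] and [13]
    Merge: [22] + [13] -> [13, 22]
  Merge: [4] + [13, 22] -> [4, 13, 22]
Merge: [1, 7, 19] + [4, 13, 22] -> [1, 4, 7, 13, 19, 22]

Final sorted array: [1, 4, 7, 13, 19, 22]

The merge sort proceeds by recursively splitting the array and merging sorted halves.
After all merges, the sorted array is [1, 4, 7, 13, 19, 22].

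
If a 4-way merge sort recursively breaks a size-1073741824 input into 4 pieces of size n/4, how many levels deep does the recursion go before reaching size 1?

For divide and conquer with division factor 4:

Problem sizes at each level:
Level 0: 1073741824
Level 1: 268435456
Level 2: 67108864
Level 3: 16777216
Level 4: 4194304
Level 5: 1048576
Level 6: 262144
Level 7: 65536
Level 8: 16384
Level 9: 4096
Level 10: 1024
Level 11: 256
Level 12: 64
Level 13: 16
Level 14: 4
Level 15: 1

The root is level 0 and the size-1 base case is level 15 (the tree spans levels 0 through 15, i.e. 16 levels counting the root), so the depth is the number of divisions: log_4(1073741824) = 15

The recursion tree depth is log_4(1073741824) = 15. At each level, the problem size is divided by 4, so it takes 15 divisions to reduce to a base case of size 1. The algorithm makes 4 recursive calls at each level.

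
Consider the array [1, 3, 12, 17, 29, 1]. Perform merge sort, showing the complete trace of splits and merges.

Merge sort trace:

Split: [1, 3, 12, 17, 29, 1] -> [1, 3, 12] and [17, 29, 1]
  Split: [1, 3, 12] -> [1] and [3, 12]
    Split: [3, 12] -> [3] and [12]
    Merge: [3] + [12] -> [3, 12]
  Merge: [1] + [3, 12] -> [1, 3, 12]
  Split: [17, 29, 1] -> [17] and [29, 1]
    Split: [29, 1] -> [29] and [1]
    Merge: [29] + [1] -> [1, 29]
  Merge: [17] + [1, 29] -> [1, 17, 29]
Merge: [1, 3, 12] + [1, 17, 29] -> [1, 1, 3, 12, 17, 29]

Final sorted array: [1, 1, 3, 12, 17, 29]

The merge sort proceeds by recursively splitting the array and merging sorted halves.
After all merges, the sorted array is [1, 1, 3, 12, 17, 29].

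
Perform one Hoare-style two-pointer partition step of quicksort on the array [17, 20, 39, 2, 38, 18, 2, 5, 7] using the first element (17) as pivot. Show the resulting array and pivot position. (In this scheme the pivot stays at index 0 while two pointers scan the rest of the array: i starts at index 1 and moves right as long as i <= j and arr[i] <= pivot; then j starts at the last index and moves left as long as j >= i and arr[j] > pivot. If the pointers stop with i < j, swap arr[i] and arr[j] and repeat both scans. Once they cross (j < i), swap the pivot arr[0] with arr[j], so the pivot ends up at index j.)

Hoare-style two-pointer partition with pivot = 17:

Initial array: [17, 20, 39, 2, 38, 18, 2, 5, 7]

Pointers start at i = 1, j = 8.
i stops at index 1 (arr[1]=20 > 17), j stops at index 8 (arr[8]=7 <= 17): swap arr[1] and arr[8], array becomes [17, 7, 39, 2, 38, 18, 2, 5, 20]
i stops at index 2 (arr[2]=39 > 17), j stops at index 7 (arr[7]=5 <= 17): swap arr[2] and arr[7], array becomes [17, 7, 5, 2, 38, 18, 2, 39, 20]
i stops at index 4 (arr[4]=38 > 17), j stops at index 6 (arr[6]=2 <= 17): swap arr[4] and arr[6], array becomes [17, 7, 5, 2, 2, 18, 38, 39, 20]
i ends at 5, j ends at 4: the pointers have crossed (j < i), so scanning stops.

Swap pivot arr[0] with arr[4] to place pivot at position 4: [2, 7, 5, 2, 17, 18, 38, 39, 20]
Pivot position: 4

After partitioning with pivot 17, the array becomes [2, 7, 5, 2, 17, 18, 38, 39, 20]. The pivot is placed at index 4. All elements to the left of the pivot are <= 17, and all elements to the right are > 17.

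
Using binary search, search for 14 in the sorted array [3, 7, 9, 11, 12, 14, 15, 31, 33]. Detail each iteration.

Binary search for 14 in [3, 7, 9, 11, 12, 14, 15, 31, 33]:

lo=0, hi=8, mid=4, arr[mid]=12 -> 12 < 14, search right half
lo=5, hi=8, mid=6, arr[mid]=15 -> 15 > 14, search left half
lo=5, hi=5, mid=5, arr[mid]=14 -> Found target at index 5!

Binary search finds 14 at index 5 after 3 comparisons. The search repeatedly halves the search space by comparing with the middle element.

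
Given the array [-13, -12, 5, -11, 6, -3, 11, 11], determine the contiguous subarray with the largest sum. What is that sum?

Using Kadane's algorithm on [-13, -12, 5, -11, 6, -3, 11, 11]:

Scanning through the array:
Position 1 (value -12): max_ending_here = -12, max_so_far = -12
Position 2 (value 5): max_ending_here = 5, max_so_far = 5
Position 3 (value -11): max_ending_here = -6, max_so_far = 5
Position 4 (value 6): max_ending_here = 6, max_so_far = 6
Position 5 (value -3): max_ending_here = 3, max_so_far = 6
Position 6 (value 11): max_ending_here = 14, max_so_far = 14
Position 7 (value 11): max_ending_here = 25, max_so_far = 25

Maximum subarray: [6, -3, 11, 11]
Maximum sum: 25

The maximum subarray is [6, -3, 11, 11] with sum 25. This subarray runs from index 4 to index 7.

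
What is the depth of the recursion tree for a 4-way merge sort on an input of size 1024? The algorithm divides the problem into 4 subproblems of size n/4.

For divide and conquer with division factor 4:

Problem sizes at each level:
Level 0: 1024
Level 1: 256
Level 2: 64
Level 3: 16
Level 4: 4
Level 5: 1

The root is level 0 and the size-1 base case is level 5 (the tree spans levels 0 through 5, i.e. 6 levels counting the root), so the depth is the number of divisions: log_4(1024) = 5

The recursion tree depth is log_4(1024) = 5. At each level, the problem size is divided by 4, so it takes 5 divisions to reduce to a base case of size 1. The algorithm makes 4 recursive calls at each level.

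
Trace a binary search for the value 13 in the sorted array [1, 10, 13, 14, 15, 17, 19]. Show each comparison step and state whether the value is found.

Binary search for 13 in [1, 10, 13, 14, 15, 17, 19]:

lo=0, hi=6, mid=3, arr[mid]=14 -> 14 > 13, search left half
lo=0, hi=2, mid=1, arr[mid]=10 -> 10 < 13, search right half
lo=2, hi=2, mid=2, arr[mid]=13 -> Found target at index 2!

Binary search finds 13 at index 2 after 3 comparisons. The search repeatedly halves the search space by comparing with the middle element.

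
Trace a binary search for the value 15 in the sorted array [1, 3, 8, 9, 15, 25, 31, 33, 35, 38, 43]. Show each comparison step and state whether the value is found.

Binary search for 15 in [1, 3, 8, 9, 15, 25, 31, 33, 35, 38, 43]:

lo=0, hi=10, mid=5, arr[mid]=25 -> 25 > 15, search left half
lo=0, hi=4, mid=2, arr[mid]=8 -> 8 < 15, search right half
lo=3, hi=4, mid=3, arr[mid]=9 -> 9 < 15, search right half
lo=4, hi=4, mid=4, arr[mid]=15 -> Found target at index 4!

Binary search finds 15 at index 4 after 4 comparisons. The search repeatedly halves the search space by comparing with the middle element.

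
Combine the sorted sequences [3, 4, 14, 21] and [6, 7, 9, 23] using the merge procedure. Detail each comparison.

Merging process:

Compare 3 vs 6: take 3 from left. Merged: [3]
Compare 4 vs 6: take 4 from left. Merged: [3, 4]
Compare 14 vs 6: take 6 from right. Merged: [3, 4, 6]
Compare 14 vs 7: take 7 from right. Merged: [3, 4, 6, 7]
Compare 14 vs 9: take 9 from right. Merged: [3, 4, 6, 7, 9]
Compare 14 vs 23: take 14 from left. Merged: [3, 4, 6, 7, 9, 14]
Compare 21 vs 23: take 21 from left. Merged: [3, 4, 6, 7, 9, 14, 21]
Append remaining from right: [23]. Merged: [3, 4, 6, 7, 9, 14, 21, 23]

Final merged array: [3, 4, 6, 7, 9, 14, 21, 23]
Total comparisons: 7

The merged array is [3, 4, 6, 7, 9, 14, 21, 23], requiring 7 comparisons. The merge step runs in O(n) time where n is the total number of elements.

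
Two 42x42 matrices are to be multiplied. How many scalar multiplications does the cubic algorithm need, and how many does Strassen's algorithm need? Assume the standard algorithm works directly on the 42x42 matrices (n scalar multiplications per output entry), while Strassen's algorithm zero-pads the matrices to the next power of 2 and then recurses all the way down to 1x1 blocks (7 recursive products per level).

Matrix multiplication for 42x42 matrices:

Strassen's algorithm requires power-of-2 dimensions. Pad 42x42 to 64x64 (next power of 2).

Standard algorithm: 42^3 = 74088 multiplications
Strassen's algorithm: 7^(log2(64)) = 7^6 = 117649 multiplications
Difference: 74088 - 117649 = -43561 (Strassen uses MORE here due to padding overhead — for small or just-over-power-of-2 n, padding can outweigh the per-level savings)

Standard: 74088 multiplications (42^3). Strassen: 117649 multiplications (7^6, after padding to 64x64). Strassen reduces 8 recursive multiplications to 7 at each level.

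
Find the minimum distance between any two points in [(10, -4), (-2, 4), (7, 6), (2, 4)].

Computing all pairwise distances among 4 points:

d((10, -4), (-2, 4)) = 14.4222
d((10, -4), (7, 6)) = 10.4403
d((10, -4), (2, 4)) = 11.3137
d((-2, 4), (7, 6)) = 9.2195
d((-2, 4), (2, 4)) = 4.0 <-- minimum
d((7, 6), (2, 4)) = 5.3852

Closest pair: (-2, 4) and (2, 4) with distance 4.0

The closest pair is (-2, 4) and (2, 4) with Euclidean distance 4.0. For 4 points, brute-force pairwise comparison is shown above. For large n, the divide-and-conquer algorithm (sort by x, recurse on halves, check the dividing strip) achieves O(n log n).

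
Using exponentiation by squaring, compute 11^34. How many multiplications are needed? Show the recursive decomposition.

Computing 11^34 by squaring (build up from 11^1; each line after the first costs one multiplication):

11^1 = 11
11^2 = (11^1)^2 = 11^2 = 121
11^4 = (11^2)^2 = 121^2 = 14641
11^8 = (11^4)^2 = 14641^2 = 214358881
11^16 = (11^8)^2 = 214358881^2 = 45949729863572161
11^17 = 11 * 11^16 = 11 * 45949729863572161 = 505447028499293771
11^34 = (11^17)^2 = 505447028499293771^2 = 255476698618765889551019445759400441

Result: 255476698618765889551019445759400441
Multiplications needed: 6 (6 lines after 11^1)

11^34 = 255476698618765889551019445759400441. Using exponentiation by squaring, this requires 6 multiplications. The key idea: if the exponent is even, square the half-power; if odd, multiply by the base once.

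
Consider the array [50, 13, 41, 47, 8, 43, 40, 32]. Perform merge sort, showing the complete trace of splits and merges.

Merge sort trace:

Split: [50, 13, 41, 47, 8, 43, 40, 32] -> [50, 13, 41, 47] and [8, 43, 40, 32]
  Split: [50, 13, 41, 47] -> [50, 13] and [41, 47]
    Split: [50, 13] -> [50] and [13]
    Merge: [50] + [13] -> [13, 50]
    Split: [41, 47] -> [41] and [47]
    Merge: [41] + [47] -> [41, 47]
  Merge: [13, 50] + [41, 47] -> [13, 41, 47, 50]
  Split: [8, 43, 40, 32] -> [8, 43] and [40, 32]
    Split: [8, 43] -> [8] and [43]
    Merge: [8] + [43] -> [8, 43]
    Split: [40, 32] -> [40] and [32]
    Merge: [40] + [32] -> [32, 40]
  Merge: [8, 43] + [32, 40] -> [8, 32, 40, 43]
Merge: [13, 41, 47, 50] + [8, 32, 40, 43] -> [8, 13, 32, 40, 41, 43, 47, 50]

Final sorted array: [8, 13, 32, 40, 41, 43, 47, 50]

The merge sort proceeds by recursively splitting the array and merging sorted halves.
After all merges, the sorted array is [8, 13, 32, 40, 41, 43, 47, 50].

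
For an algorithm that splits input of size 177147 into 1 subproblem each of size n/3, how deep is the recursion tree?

For divide and conquer with division factor 3:

Problem sizes at each level:
Level 0: 177147
Level 1: 59049
Level 2: 19683
Level 3: 6561
Level 4: 2187
Level 5: 729
Level 6: 243
Level 7: 81
Level 8: 27
Level 9: 9
Level 10: 3
Level 11: 1

The root is level 0 and the size-1 base case is level 11 (the tree spans levels 0 through 11, i.e. 12 levels counting the root), so the depth is the number of divisions: log_3(177147) = 11

The recursion tree depth is log_3(177147) = 11. At each level, the problem size is divided by 3, so it takes 11 divisions to reduce to a base case of size 1. The algorithm makes 1 recursive call at each level.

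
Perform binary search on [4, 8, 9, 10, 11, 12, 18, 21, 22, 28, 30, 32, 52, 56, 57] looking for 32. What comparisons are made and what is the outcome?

Binary search for 32 in [4, 8, 9, 10, 11, 12, 18, 21, 22, 28, 30, 32, 52, 56, 57]:

lo=0, hi=14, mid=7, arr[mid]=21 -> 21 < 32, search right half
lo=8, hi=14, mid=11, arr[mid]=32 -> Found target at index 11!

Binary search finds 32 at index 11 after 2 comparisons. The search repeatedly halves the search space by comparing with the middle element.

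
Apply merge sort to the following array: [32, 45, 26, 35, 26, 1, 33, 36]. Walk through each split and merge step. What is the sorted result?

Merge sort trace:

Split: [32, 45, 26, 35, 26, 1, 33, 36] -> [32, 45, 26, 35] and [26, 1, 33, 36]
  Split: [32, 45, 26, 35] -> [32, 45] and [26, 35]
    Split: [32, 45] -> [32] and [45]
    Merge: [32] + [45] -> [32, 45]
    Split: [26, 35] -> [26] and [35]
    Merge: [26] + [35] -> [26, 35]
  Merge: [32, 45] + [26, 35] -> [26, 32, 35, 45]
  Split: [26, 1, 33, 36] -> [26, 1] and [33, 36]
    Split: [26, 1] -> [26] and [1]
    Merge: [26] + [1] -> [1, 26]
    Split: [33, 36] -> [33] and [36]
    Merge: [33] + [36] -> [33, 36]
  Merge: [1, 26] + [33, 36] -> [1, 26, 33, 36]
Merge: [26, 32, 35, 45] + [1, 26, 33, 36] -> [1, 26, 26, 32, 33, 35, 36, 45]

Final sorted array: [1, 26, 26, 32, 33, 35, 36, 45]

The merge sort proceeds by recursively splitting the array and merging sorted halves.
After all merges, the sorted array is [1, 26, 26, 32, 33, 35, 36, 45].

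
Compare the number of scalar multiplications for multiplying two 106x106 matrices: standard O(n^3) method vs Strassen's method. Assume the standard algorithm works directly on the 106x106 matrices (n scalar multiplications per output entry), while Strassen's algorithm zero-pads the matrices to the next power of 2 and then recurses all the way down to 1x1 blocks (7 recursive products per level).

Matrix multiplication for 106x106 matrices:

Strassen's algorithm requires power-of-2 dimensions. Pad 106x106 to 128x128 (next power of 2).

Standard algorithm: 106^3 = 1191016 multiplications
Strassen's algorithm: 7^(log2(128)) = 7^7 = 823543 multiplications
Savings: 1191016 - 823543 = 367473 multiplications

Standard: 1191016 multiplications (106^3). Strassen: 823543 multiplications (7^7, after padding to 128x128). Strassen reduces 8 recursive multiplications to 7 at each level.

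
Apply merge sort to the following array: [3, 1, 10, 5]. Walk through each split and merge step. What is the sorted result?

Merge sort trace:

Split: [3, 1, 10, 5] -> [3, 1] and [10, 5]
  Split: [3, 1] -> [3] and [1]
  Merge: [3] + [1] -> [1, 3]
  Split: [10, 5] -> [10] and [5]
  Merge: [10] + [5] -> [5, 10]
Merge: [1, 3] + [5, 10] -> [1, 3, 5, 10]

Final sorted array: [1, 3, 5, 10]

The merge sort proceeds by recursively splitting the array and merging sorted halves.
After all merges, the sorted array is [1, 3, 5, 10].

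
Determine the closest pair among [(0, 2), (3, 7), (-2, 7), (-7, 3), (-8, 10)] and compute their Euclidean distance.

Computing all pairwise distances among 5 points:

d((0, 2), (3, 7)) = 5.831
d((0, 2), (-2, 7)) = 5.3852
d((0, 2), (-7, 3)) = 7.0711
d((0, 2), (-8, 10)) = 11.3137
d((3, 7), (-2, 7)) = 5.0 <-- minimum
d((3, 7), (-7, 3)) = 10.7703
d((3, 7), (-8, 10)) = 11.4018
d((-2, 7), (-7, 3)) = 6.4031
d((-2, 7), (-8, 10)) = 6.7082
d((-7, 3), (-8, 10)) = 7.0711

Closest pair: (3, 7) and (-2, 7) with distance 5.0

The closest pair is (3, 7) and (-2, 7) with Euclidean distance 5.0. For 5 points, brute-force pairwise comparison is shown above. For large n, the divide-and-conquer algorithm (sort by x, recurse on halves, check the dividing strip) achieves O(n log n).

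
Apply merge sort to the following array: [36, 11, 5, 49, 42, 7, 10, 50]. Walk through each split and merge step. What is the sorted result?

Merge sort trace:

Split: [36, 11, 5, 49, 42, 7, 10, 50] -> [36, 11, 5, 49] and [42, 7, 10, 50]
  Split: [36, 11, 5, 49] -> [36, 11] and [5, 49]
    Split: [36, 11] -> [36] and [11]
    Merge: [36] + [11] -> [11, 36]
    Split: [5, 49] -> [5] and [49]
    Merge: [5] + [49] -> [5, 49]
  Merge: [11, 36] + [5, 49] -> [5, 11, 36, 49]
  Split: [42, 7, 10, 50] -> [42, 7] and [10, 50]
    Split: [42, 7] -> [42] and [7]
    Merge: [42] + [7] -> [7, 42]
    Split: [10, 50] -> [10] and [50]
    Merge: [10] + [50] -> [10, 50]
  Merge: [7, 42] + [10, 50] -> [7, 10, 42, 50]
Merge: [5, 11, 36, 49] + [7, 10, 42, 50] -> [5, 7, 10, 11, 36, 42, 49, 50]

Final sorted array: [5, 7, 10, 11, 36, 42, 49, 50]

The merge sort proceeds by recursively splitting the array and merging sorted halves.
After all merges, the sorted array is [5, 7, 10, 11, 36, 42, 49, 50].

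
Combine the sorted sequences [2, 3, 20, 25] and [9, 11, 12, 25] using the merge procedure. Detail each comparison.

Merging process:

Compare 2 vs 9: take 2 from left. Merged: [2]
Compare 3 vs 9: take 3 from left. Merged: [2, 3]
Compare 20 vs 9: take 9 from right. Merged: [2, 3, 9]
Compare 20 vs 11: take 11 from right. Merged: [2, 3, 9, 11]
Compare 20 vs 12: take 12 from right. Merged: [2, 3, 9, 11, 12]
Compare 20 vs 25: take 20 from left. Merged: [2, 3, 9, 11, 12, 20]
Compare 25 vs 25: take 25 from left. Merged: [2, 3, 9, 11, 12, 20, 25]
Append remaining from right: [25]. Merged: [2, 3, 9, 11, 12, 20, 25, 25]

Final merged array: [2, 3, 9, 11, 12, 20, 25, 25]
Total comparisons: 7

The merged array is [2, 3, 9, 11, 12, 20, 25, 25], requiring 7 comparisons. The merge step runs in O(n) time where n is the total number of elements.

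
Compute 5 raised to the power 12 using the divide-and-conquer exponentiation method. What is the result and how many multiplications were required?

Computing 5^12 by squaring (build up from 5^1; each line after the first costs one multiplication):

5^1 = 5
5^2 = (5^1)^2 = 5^2 = 25
5^3 = 5 * 5^2 = 5 * 25 = 125
5^6 = (5^3)^2 = 125^2 = 15625
5^12 = (5^6)^2 = 15625^2 = 244140625

Result: 244140625
Multiplications needed: 4 (4 lines after 5^1)

5^12 = 244140625. Using exponentiation by squaring, this requires 4 multiplications. The key idea: if the exponent is even, square the half-power; if odd, multiply by the base once.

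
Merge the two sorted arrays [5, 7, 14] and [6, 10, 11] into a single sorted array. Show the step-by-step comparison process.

Merging process:

Compare 5 vs 6: take 5 from left. Merged: [5]
Compare 7 vs 6: take 6 from right. Merged: [5, 6]
Compare 7 vs 10: take 7 from left. Merged: [5, 6, 7]
Compare 14 vs 10: take 10 from right. Merged: [5, 6, 7, 10]
Compare 14 vs 11: take 11 from right. Merged: [5, 6, 7, 10, 11]
Append remaining from left: [14]. Merged: [5, 6, 7, 10, 11, 14]

Final merged array: [5, 6, 7, 10, 11, 14]
Total comparisons: 5

The merged array is [5, 6, 7, 10, 11, 14], requiring 5 comparisons. The merge step runs in O(n) time where n is the total number of elements.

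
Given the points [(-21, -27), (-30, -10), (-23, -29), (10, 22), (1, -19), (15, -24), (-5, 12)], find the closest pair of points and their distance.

Computing all pairwise distances among 7 points:

d((-21, -27), (-30, -10)) = 19.2354
d((-21, -27), (-23, -29)) = 2.8284 <-- minimum
d((-21, -27), (10, 22)) = 57.9828
d((-21, -27), (1, -19)) = 23.4094
d((-21, -27), (15, -24)) = 36.1248
d((-21, -27), (-5, 12)) = 42.1545
d((-30, -10), (-23, -29)) = 20.2485
d((-30, -10), (10, 22)) = 51.225
d((-30, -10), (1, -19)) = 32.28
d((-30, -10), (15, -24)) = 47.1275
d((-30, -10), (-5, 12)) = 33.3017
d((-23, -29), (10, 22)) = 60.7454
d((-23, -29), (1, -19)) = 26.0
d((-23, -29), (15, -24)) = 38.3275
d((-23, -29), (-5, 12)) = 44.7772
d((10, 22), (1, -19)) = 41.9762
d((10, 22), (15, -24)) = 46.2709
d((10, 22), (-5, 12)) = 18.0278
d((1, -19), (15, -24)) = 14.8661
d((1, -19), (-5, 12)) = 31.5753
d((15, -24), (-5, 12)) = 41.1825

Closest pair: (-21, -27) and (-23, -29) with distance 2.8284

The closest pair is (-21, -27) and (-23, -29) with Euclidean distance 2.8284. For 7 points, brute-force pairwise comparison is shown above. For large n, the divide-and-conquer algorithm (sort by x, recurse on halves, check the dividing strip) achieves O(n log n).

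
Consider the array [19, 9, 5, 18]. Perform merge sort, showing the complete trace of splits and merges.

Merge sort trace:

Split: [19, 9, 5, 18] -> [19, 9] and [5, 18]
  Split: [19, 9] -> [19] and [9]
  Merge: [19] + [9] -> [9, 19]
  Split: [5, 18] -> [5] and [18]
  Merge: [5] + [18] -> [5, 18]
Merge: [9, 19] + [5, 18] -> [5, 9, 18, 19]

Final sorted array: [5, 9, 18, 19]

The merge sort proceeds by recursively splitting the array and merging sorted halves.
After all merges, the sorted array is [5, 9, 18, 19].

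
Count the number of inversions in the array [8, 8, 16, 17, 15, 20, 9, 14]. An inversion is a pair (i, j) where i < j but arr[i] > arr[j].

Finding inversions in [8, 8, 16, 17, 15, 20, 9, 14]:

(2, 4): arr[2]=16 > arr[4]=15
(2, 6): arr[2]=16 > arr[6]=9
(2, 7): arr[2]=16 > arr[7]=14
(3, 4): arr[3]=17 > arr[4]=15
(3, 6): arr[3]=17 > arr[6]=9
(3, 7): arr[3]=17 > arr[7]=14
(4, 6): arr[4]=15 > arr[6]=9
(4, 7): arr[4]=15 > arr[7]=14
(5, 6): arr[5]=20 > arr[6]=9
(5, 7): arr[5]=20 > arr[7]=14

Total inversions: 10

The array has 10 inversion(s): (2,4), (2,6), (2,7), (3,4), (3,6), (3,7), (4,6), (4,7), (5,6), (5,7). Each pair (i,j) satisfies i < j and arr[i] > arr[j].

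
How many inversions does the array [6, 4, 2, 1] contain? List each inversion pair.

Finding inversions in [6, 4, 2, 1]:

(0, 1): arr[0]=6 > arr[1]=4
(0, 2): arr[0]=6 > arr[2]=2
(0, 3): arr[0]=6 > arr[3]=1
(1, 2): arr[1]=4 > arr[2]=2
(1, 3): arr[1]=4 > arr[3]=1
(2, 3): arr[2]=2 > arr[3]=1

Total inversions: 6

The array has 6 inversion(s): (0,1), (0,2), (0,3), (1,2), (1,3), (2,3). Each pair (i,j) satisfies i < j and arr[i] > arr[j].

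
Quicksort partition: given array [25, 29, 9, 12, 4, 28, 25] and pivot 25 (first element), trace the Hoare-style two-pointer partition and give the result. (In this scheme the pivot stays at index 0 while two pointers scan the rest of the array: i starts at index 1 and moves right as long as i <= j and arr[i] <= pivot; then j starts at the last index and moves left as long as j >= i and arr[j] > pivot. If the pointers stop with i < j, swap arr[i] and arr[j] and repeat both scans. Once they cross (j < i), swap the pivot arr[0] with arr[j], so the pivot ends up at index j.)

Hoare-style two-pointer partition with pivot = 25:

Initial array: [25, 29, 9, 12, 4, 28, 25]

Pointers start at i = 1, j = 6.
i stops at index 1 (arr[1]=29 > 25), j stops at index 6 (arr[6]=25 <= 25): swap arr[1] and arr[6], array becomes [25, 25, 9, 12, 4, 28, 29]
i ends at 5, j ends at 4: the pointers have crossed (j < i), so scanning stops.

Swap pivot arr[0] with arr[4] to place pivot at position 4: [4, 25, 9, 12, 25, 28, 29]
Pivot position: 4

After partitioning with pivot 25, the array becomes [4, 25, 9, 12, 25, 28, 29]. The pivot is placed at index 4. All elements to the left of the pivot are <= 25, and all elements to the right are > 25.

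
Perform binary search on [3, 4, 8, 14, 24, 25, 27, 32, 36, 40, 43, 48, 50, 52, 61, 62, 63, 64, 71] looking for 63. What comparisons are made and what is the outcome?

Binary search for 63 in [3, 4, 8, 14, 24, 25, 27, 32, 36, 40, 43, 48, 50, 52, 61, 62, 63, 64, 71]:

lo=0, hi=18, mid=9, arr[mid]=40 -> 40 < 63, search right half
lo=10, hi=18, mid=14, arr[mid]=61 -> 61 < 63, search right half
lo=15, hi=18, mid=16, arr[mid]=63 -> Found target at index 16!

Binary search finds 63 at index 16 after 3 comparisons. The search repeatedly halves the search space by comparing with the middle element.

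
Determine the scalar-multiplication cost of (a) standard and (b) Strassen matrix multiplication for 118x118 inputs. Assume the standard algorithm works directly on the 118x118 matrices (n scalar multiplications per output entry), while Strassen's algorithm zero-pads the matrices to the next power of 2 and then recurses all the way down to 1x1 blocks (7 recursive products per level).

Matrix multiplication for 118x118 matrices:

Strassen's algorithm requires power-of-2 dimensions. Pad 118x118 to 128x128 (next power of 2).

Standard algorithm: 118^3 = 1643032 multiplications
Strassen's algorithm: 7^(log2(128)) = 7^7 = 823543 multiplications
Savings: 1643032 - 823543 = 819489 multiplications

Standard: 1643032 multiplications (118^3). Strassen: 823543 multiplications (7^7, after padding to 128x128). Strassen reduces 8 recursive multiplications to 7 at each level.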